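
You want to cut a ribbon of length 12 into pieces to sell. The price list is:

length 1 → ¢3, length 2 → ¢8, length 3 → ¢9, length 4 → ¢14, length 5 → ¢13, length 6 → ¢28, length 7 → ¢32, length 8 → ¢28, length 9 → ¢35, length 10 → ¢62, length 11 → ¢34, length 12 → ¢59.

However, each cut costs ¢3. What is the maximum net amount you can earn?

67

Consider every possible first cut. net[k] is the best of p[i]+net[k−i] over all sellable i≤k, charging 3 whenever i<k.
net[1] = 3
net[2] = max(3+3-3, 8+0) = 8
net[3] = max(3+8-3, 8+3-3, 9+0) = 9
net[4] = max(3+9-3, 8+8-3, 9+3-3, 14+0) = 14
net[5] = max(3+14-3, 8+9-3, 9+8-3, 14+3-3, 13+0) = 14
net[6] = max(3+14-3, 8+14-3, 9+9-3, 14+8-3, 13+3-3, 28+0) = 28
net[7] = max(3+28-3, 8+14-3, 9+14-3, …, 28+3-3, 32+0) = 32
net[8] = max(3+32-3, 8+28-3, 9+14-3, …, 32+3-3, 28+0) = 33
net[9] = max(3+33-3, 8+32-3, 9+28-3, …, 28+3-3, 35+0) = 37
net[10] = max(3+37-3, 8+33-3, 9+32-3, …, 35+3-3, 62+0) = 62
net[11] = max(3+62-3, 8+37-3, 9+33-3, …, 62+3-3, 34+0) = 62
net[12] = max(3+62-3, 8+62-3, 9+37-3, …, 34+3-3, 59+0) = 67
One optimal plan: pieces 10 + 2 (1 cut) → ¢70 − ¢3 = ¢67.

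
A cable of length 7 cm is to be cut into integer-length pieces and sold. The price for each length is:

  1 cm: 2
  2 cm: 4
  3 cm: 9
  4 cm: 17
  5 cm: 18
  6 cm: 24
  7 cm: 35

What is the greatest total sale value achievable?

Build best[k] bottom-up: best[k] = max over allowed piece i of (p[i] + best[k−i]).
best[1] = 2
best[2] = max(2+2, 4+0) = 4
best[3] = max(2+4, 4+2, 9+0) = 9
best[4] = max(2+9, 4+4, 9+2, 17+0) = 17
best[5] = max(2+17, 4+9, 9+4, 17+2, 18+0) = 19
best[6] = max(2+19, 4+17, 9+9, 17+4, 18+2, 24+0) = 24
best[7] = max(2+24, 4+19, 9+17, …, 24+2, 35+0) = 35
Best is to sell the whole 7-cm piece uncut for 35.

35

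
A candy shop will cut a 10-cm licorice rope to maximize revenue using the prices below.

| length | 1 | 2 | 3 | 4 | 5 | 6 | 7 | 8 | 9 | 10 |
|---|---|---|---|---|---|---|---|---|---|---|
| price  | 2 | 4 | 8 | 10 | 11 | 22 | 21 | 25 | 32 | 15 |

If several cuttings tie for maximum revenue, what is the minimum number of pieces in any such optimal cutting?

2

Let r[k] be the best obtainable value from length k. For each k, try every first piece i and keep the best of price[i] + r[k−i].
r[1] = 2
r[2] = max(2+2, 4+0) = 4
r[3] = max(2+4, 4+2, 8+0) = 8
r[4] = max(2+8, 4+4, 8+2, 10+0) = 10
r[5] = max(2+10, 4+8, 8+4, 10+2, 11+0) = 12
r[6] = max(2+12, 4+10, 8+8, 10+4, 11+2, 22+0) = 22
r[7] = max(2+22, 4+12, 8+10, …, 22+2, 21+0) = 24
r[8] = max(2+24, 4+22, 8+12, …, 21+2, 25+0) = 26
r[9] = max(2+26, 4+24, 8+22, …, 25+2, 32+0) = 32
r[10] = max(2+32, 4+26, 8+24, …, 32+2, 15+0) = 34
Maximum revenue is ¢34.
Now minimize piece count subject to staying optimal: for each k, pieces[k] = 1 + min over i with p[i]+r[k−i]=r[k] of pieces[k−i].
pieces[7] = 2
pieces[8] = 2
pieces[9] = 1
pieces[10] = 2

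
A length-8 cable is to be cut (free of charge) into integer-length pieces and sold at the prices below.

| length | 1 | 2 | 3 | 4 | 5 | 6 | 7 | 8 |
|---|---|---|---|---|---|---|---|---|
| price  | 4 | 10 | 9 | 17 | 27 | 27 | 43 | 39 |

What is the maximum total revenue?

47

Let R[k] be the best obtainable value from length k. For each k, try every first piece i and keep the best of price[i] + R[k−i].
R[1] = 4
R[2] = max(4+4, 10+0) = 10
R[3] = max(4+10, 10+4, 9+0) = 14
R[4] = max(4+14, 10+10, 9+4, 17+0) = 20
R[5] = max(4+20, 10+14, 9+10, 17+4, 27+0) = 27
R[6] = max(4+27, 10+20, 9+14, 17+10, 27+4, 27+0) = 31
R[7] = max(4+31, 10+27, 9+20, …, 27+4, 43+0) = 43
R[8] = max(4+43, 10+31, 9+27, …, 43+4, 39+0) = 47
One optimal cutting: 7 + 1 → 43 + 4 = 47.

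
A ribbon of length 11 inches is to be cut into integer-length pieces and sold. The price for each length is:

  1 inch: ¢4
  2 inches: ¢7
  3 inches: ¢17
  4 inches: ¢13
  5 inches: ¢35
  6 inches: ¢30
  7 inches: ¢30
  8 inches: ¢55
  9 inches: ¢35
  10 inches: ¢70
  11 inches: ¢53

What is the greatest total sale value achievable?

74

Let best[k] be the best obtainable value from length k. For each k, try every first piece i and keep the best of price[i] + best[k−i].
best[1] = 4
best[2] = 8  (first piece 1, then best[1]=4)
best[3] = 17
best[4] = 21  (first piece 1, then best[3]=17)
best[5] = 35
best[6] = 39  (first piece 1, then best[5]=35)
best[7] = 43  (first piece 1, then best[6]=39)
best[8] = 55
best[9] = 59  (first piece 1, then best[8]=55)
best[10] = 70  (first piece 5, then best[5]=35)
best[11] = 74  (first piece 1, then best[10]=70)
One optimal cutting: 5 + 5 + 1 → ¢35 + ¢35 + ¢4 = ¢74.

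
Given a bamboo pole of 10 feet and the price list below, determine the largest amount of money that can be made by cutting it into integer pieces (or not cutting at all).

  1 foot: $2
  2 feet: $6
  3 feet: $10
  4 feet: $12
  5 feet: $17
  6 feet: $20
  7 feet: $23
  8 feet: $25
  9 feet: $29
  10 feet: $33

Build r[k] bottom-up: r[k] = max over allowed piece i of (p[i] + r[k−i]).
r[1] = 2
r[2] = max(2+2, 6+0) = 6
r[3] = max(2+6, 6+2, 10+0) = 10
r[4] = max(2+10, 6+6, 10+2, 12+0) = 12
r[5] = max(2+12, 6+10, 10+6, 12+2, 17+0) = 17
r[6] = max(2+17, 6+12, 10+10, 12+6, 17+2, 20+0) = 20
r[7] = max(2+20, 6+17, 10+12, …, 20+2, 23+0) = 23
r[8] = max(2+23, 6+20, 10+17, …, 23+2, 25+0) = 27
r[9] = max(2+27, 6+23, 10+20, …, 25+2, 29+0) = 30
r[10] = max(2+30, 6+27, 10+23, …, 29+2, 33+0) = 34
One optimal cutting: 5 + 5 → $17 + $17 = $34.

34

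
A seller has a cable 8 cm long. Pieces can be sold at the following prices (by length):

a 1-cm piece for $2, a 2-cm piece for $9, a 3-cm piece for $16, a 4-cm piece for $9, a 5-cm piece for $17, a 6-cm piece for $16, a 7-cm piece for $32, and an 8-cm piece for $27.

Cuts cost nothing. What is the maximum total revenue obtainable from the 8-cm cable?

Let best[k] be the best obtainable value from length k. For each k, try every first piece i and keep the best of price[i] + best[k−i].
best[1] = 2
best[2] = 9
best[3] = 16
best[4] = 18  (first piece 1, then best[3]=16)
best[5] = 25  (first piece 2, then best[3]=16)
best[6] = 32  (first piece 3, then best[3]=16)
best[7] = 34  (first piece 1, then best[6]=32)
best[8] = 41  (first piece 2, then best[6]=32)
One optimal cutting: 3 + 3 + 2 → $16 + $16 + $9 = $41.

41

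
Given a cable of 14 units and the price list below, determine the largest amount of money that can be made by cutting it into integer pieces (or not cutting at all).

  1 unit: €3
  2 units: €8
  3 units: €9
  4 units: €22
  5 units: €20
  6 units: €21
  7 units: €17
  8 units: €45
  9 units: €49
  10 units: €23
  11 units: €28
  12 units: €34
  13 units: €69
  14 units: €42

75

Let r[k] be the best obtainable value from length k. For each k, try every first piece i and keep the best of price[i] + r[k−i].
r[1] = 3
r[2] = 8
r[3] = 11  (first piece 1, then r[2]=8)
r[4] = 22
r[5] = 25  (first piece 1, then r[4]=22)
r[6] = 30  (first piece 2, then r[4]=22)
r[7] = 33  (first piece 1, then r[6]=30)
r[8] = 45
r[9] = 49
r[10] = 53  (first piece 2, then r[8]=45)
r[11] = 57  (first piece 2, then r[9]=49)
r[12] = 67  (first piece 4, then r[8]=45)
r[13] = 71  (first piece 4, then r[9]=49)
r[14] = 75  (first piece 2, then r[12]=67)
One optimal cutting: 8 + 4 + 2 → €45 + €22 + €8 = €75.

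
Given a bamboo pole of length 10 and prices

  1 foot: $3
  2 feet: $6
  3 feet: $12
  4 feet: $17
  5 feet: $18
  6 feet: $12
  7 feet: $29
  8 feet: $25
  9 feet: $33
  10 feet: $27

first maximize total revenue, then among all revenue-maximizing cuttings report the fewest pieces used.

2

Let r[k] be the best obtainable value from length k. For each k, try every first piece i and keep the best of price[i] + r[k−i].
r[1] = 3
r[2] = 6  (first piece 1, then r[1]=3)
r[3] = 12
r[4] = 17
r[5] = 20  (first piece 1, then r[4]=17)
r[6] = 24  (first piece 3, then r[3]=12)
r[7] = 29  (first piece 3, then r[4]=17)
r[8] = 34  (first piece 4, then r[4]=17)
r[9] = 37  (first piece 1, then r[8]=34)
r[10] = 41  (first piece 3, then r[7]=29)
Maximum revenue is $41.
Now minimize piece count subject to staying optimal: for each k, pieces[k] = 1 + min over i with p[i]+r[k−i]=r[k] of pieces[k−i].
pieces[7] = 1
pieces[8] = 2
pieces[9] = 3
pieces[10] = 2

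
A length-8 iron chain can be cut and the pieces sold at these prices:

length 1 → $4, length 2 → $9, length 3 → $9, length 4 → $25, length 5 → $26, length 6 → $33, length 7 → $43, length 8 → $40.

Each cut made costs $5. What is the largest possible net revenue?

Build r[k] bottom-up: r[k] = max over allowed piece i of (p[i] + r[k−i]) − 5 per cut.
r[1] = 4
r[2] = 9
r[3] = 9
r[4] = 25
r[5] = 26
r[6] = 33
r[7] = 43
r[8] = 45  (first piece 4, then r[4]=25)
One optimal plan: pieces 4 + 4 (1 cut) → $50 − $5 = $45.

45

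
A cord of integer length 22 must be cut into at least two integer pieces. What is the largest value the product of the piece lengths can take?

2916

Let f[k] be the best product for length k (with at least one cut). For each first piece i, the rest contributes max(k−i, f[k−i]).
f[2] = 1*max(1,0) = 1*1 = 1
f[3] = 1*max(2,1) = 1*2 = 2
f[4] = 2*max(2,1) = 2*2 = 4
f[5] = 2*max(3,2) = 2*3 = 6
f[6] = 3*max(3,2) = 3*3 = 9
f[7] = 2*max(5,6) = 2*6 = 12
f[8] = 2*max(6,9) = 2*9 = 18
f[9] = 3*max(6,9) = 3*9 = 27
f[10] = 2*max(8,18) = 2*18 = 36
f[11] = 2*max(9,27) = 2*27 = 54
f[12] = 3*max(9,27) = 3*27 = 81
f[13] = 2*max(11,54) = 2*54 = 108
f[14] = 2*max(12,81) = 2*81 = 162
f[15] = 3*max(12,81) = 3*81 = 243
f[16] = 2*max(14,162) = 2*162 = 324
f[17] = 2*max(15,243) = 2*243 = 486
f[18] = 3*max(15,243) = 3*243 = 729
f[19] = 2*max(17,486) = 2*486 = 972
f[20] = 2*max(18,729) = 2*729 = 1458
f[21] = 3*max(18,729) = 3*729 = 2187
f[22] = 2*max(20,1458) = 2*1458 = 2916
One optimal split: 3 + 3 + 3 + 3 + 3 + 3 + 2 + 2; product 3*3*3*3*3*3*2*2 = 2916.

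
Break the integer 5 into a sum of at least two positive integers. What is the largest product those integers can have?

Let f[k] be the best product for length k (with at least one cut). For each first piece i, the rest contributes max(k−i, f[k−i]).
f[2] = 1·max(1,0) = 1·1 = 1
f[3] = max(1·2, 2·1) = 2
f[4] = max(1·3, 2·2, 3·1) = 4
f[5] = max(1·4, 2·3, 3·2, 4·1) = 6
One optimal split: 3 + 2; product 3·2 = 6.

6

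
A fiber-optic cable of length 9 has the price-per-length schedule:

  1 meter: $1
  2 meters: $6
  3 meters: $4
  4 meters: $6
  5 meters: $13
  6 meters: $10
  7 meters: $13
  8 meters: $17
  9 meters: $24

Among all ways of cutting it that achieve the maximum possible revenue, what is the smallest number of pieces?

3

Consider every possible first cut. r[k] is the best of p[i]+r[k−i] over all sellable i≤k.
r[1] = 1
r[2] = max(1+1, 6+0) = 6
r[3] = max(1+6, 6+1, 4+0) = 7
r[4] = max(1+7, 6+6, 4+1, 6+0) = 12
r[5] = max(1+12, 6+7, 4+6, 6+1, 13+0) = 13
r[6] = max(1+13, 6+12, 4+7, 6+6, 13+1, 10+0) = 18
r[7] = max(1+18, 6+13, 4+12, …, 10+1, 13+0) = 19
r[8] = max(1+19, 6+18, 4+13, …, 13+1, 17+0) = 24
r[9] = max(1+24, 6+19, 4+18, …, 17+1, 24+0) = 25
Maximum revenue is $25.
Now minimize piece count subject to staying optimal: for each k, pieces[k] = 1 + min over i with p[i]+r[k−i]=r[k] of pieces[k−i].
pieces[6] = 3
pieces[7] = 2
pieces[8] = 4
pieces[9] = 3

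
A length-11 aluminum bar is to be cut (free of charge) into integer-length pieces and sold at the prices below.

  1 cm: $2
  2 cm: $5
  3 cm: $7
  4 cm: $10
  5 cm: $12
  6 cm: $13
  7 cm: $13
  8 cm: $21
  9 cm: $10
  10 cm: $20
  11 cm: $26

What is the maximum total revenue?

28

Build best[k] bottom-up: best[k] = max over allowed piece i of (p[i] + best[k−i]).
best[1] = 2
best[2] = max(2+2, 5+0) = 5
best[3] = max(2+5, 5+2, 7+0) = 7
best[4] = max(2+7, 5+5, 7+2, 10+0) = 10
best[5] = max(2+10, 5+7, 7+5, 10+2, 12+0) = 12
best[6] = max(2+12, 5+10, 7+7, 10+5, 12+2, 13+0) = 15
best[7] = max(2+15, 5+12, 7+10, …, 13+2, 13+0) = 17
best[8] = max(2+17, 5+15, 7+12, …, 13+2, 21+0) = 21
best[9] = max(2+21, 5+17, 7+15, …, 21+2, 10+0) = 23
best[10] = max(2+23, 5+21, 7+17, …, 10+2, 20+0) = 26
best[11] = max(2+26, 5+23, 7+21, …, 20+2, 26+0) = 28
One optimal cutting: 8 + 2 + 1 → $21 + $5 + $2 = $28.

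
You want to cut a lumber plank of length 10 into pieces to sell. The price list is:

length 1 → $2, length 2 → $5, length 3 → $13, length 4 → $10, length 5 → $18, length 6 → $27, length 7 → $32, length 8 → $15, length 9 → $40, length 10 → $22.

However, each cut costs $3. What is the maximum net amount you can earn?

42

Consider every possible first cut. r[k] is the best of p[i]+r[k−i] over all sellable i≤k, charging 3 whenever i<k.
r[1] = 2
r[2] = max(2+2-3, 5+0) = 5
r[3] = max(2+5-3, 5+2-3, 13+0) = 13
r[4] = max(2+13-3, 5+5-3, 13+2-3, 10+0) = 12
r[5] = max(2+12-3, 5+13-3, 13+5-3, 10+2-3, 18+0) = 18
r[6] = max(2+18-3, 5+12-3, 13+13-3, 10+5-3, 18+2-3, 27+0) = 27
r[7] = max(2+27-3, 5+18-3, 13+12-3, …, 27+2-3, 32+0) = 32
r[8] = max(2+32-3, 5+27-3, 13+18-3, …, 32+2-3, 15+0) = 31
r[9] = max(2+31-3, 5+32-3, 13+27-3, …, 15+2-3, 40+0) = 40
r[10] = max(2+40-3, 5+31-3, 13+32-3, …, 40+2-3, 22+0) = 42
One optimal plan: pieces 7 + 3 (1 cut) → $45 − $3 = $42.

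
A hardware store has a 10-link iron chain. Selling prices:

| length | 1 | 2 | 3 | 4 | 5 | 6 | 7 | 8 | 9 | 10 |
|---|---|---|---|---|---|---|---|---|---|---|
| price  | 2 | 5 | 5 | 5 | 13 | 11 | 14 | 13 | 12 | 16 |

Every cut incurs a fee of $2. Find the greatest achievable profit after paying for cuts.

Let v[k] be the best obtainable value from length k. For each k, try every first piece i and keep the best of price[i] + v[k−i] minus the 2 cut fee when i<k.
v[1] = 2
v[2] = 5
v[3] = 5  (first piece 1, then v[2]=5)
v[4] = 8  (first piece 2, then v[2]=5)
v[5] = 13
v[6] = 13  (first piece 1, then v[5]=13)
v[7] = 16  (first piece 2, then v[5]=13)
v[8] = 16  (first piece 1, then v[7]=16)
v[9] = 19  (first piece 2, then v[7]=16)
v[10] = 24  (first piece 5, then v[5]=13)
One optimal plan: pieces 5 + 5 (1 cut) → $26 − $2 = $24.

24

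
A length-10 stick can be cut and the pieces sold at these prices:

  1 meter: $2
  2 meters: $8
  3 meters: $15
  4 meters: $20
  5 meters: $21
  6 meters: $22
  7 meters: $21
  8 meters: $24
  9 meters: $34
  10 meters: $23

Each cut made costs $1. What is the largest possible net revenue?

Let v[k] be the best obtainable value from length k. For each k, try every first piece i and keep the best of price[i] + v[k−i] minus the 1 cut fee when i<k.
v[1] = 2
v[2] = max(2+2-1, 8+0) = 8
v[3] = max(2+8-1, 8+2-1, 15+0) = 15
v[4] = max(2+15-1, 8+8-1, 15+2-1, 20+0) = 20
v[5] = max(2+20-1, 8+15-1, 15+8-1, 20+2-1, 21+0) = 22
v[6] = max(2+22-1, 8+20-1, 15+15-1, 20+8-1, 21+2-1, 22+0) = 29
v[7] = max(2+29-1, 8+22-1, 15+20-1, …, 22+2-1, 21+0) = 34
v[8] = max(2+34-1, 8+29-1, 15+22-1, …, 21+2-1, 24+0) = 39
v[9] = max(2+39-1, 8+34-1, 15+29-1, …, 24+2-1, 34+0) = 43
v[10] = max(2+43-1, 8+39-1, 15+34-1, …, 34+2-1, 23+0) = 48
One optimal plan: pieces 4 + 3 + 3 (2 cuts) → $50 − $2 = $48.

48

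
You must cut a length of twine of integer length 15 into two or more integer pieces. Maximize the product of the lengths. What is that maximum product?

Let g[k] be the best product for length k (with at least one cut). For each first piece i, the rest contributes max(k−i, g[k−i]).
g[2] = 1*max(1,0) = 1*1 = 1
g[3] = max(1*2, 2*1) = 2
g[4] = max(1*3, 2*2, 3*1) = 4
g[5] = max(1*4, 2*3, 3*2, 4*1) = 6
g[6] = max(1*6, 2*4, 3*3, 4*2, 5*1) = 9
g[7] = max(1*9, 2*6, 3*4, 4*3, 5*2, 6*1) = 12
g[8] = max(1*12, 2*9, 3*6, …, 6*2, 7*1) = 18
g[9] = max(1*18, 2*12, 3*9, …, 7*2, 8*1) = 27
g[10] = max(1*27, 2*18, 3*12, …, 8*2, 9*1) = 36
g[11] = max(1*36, 2*27, 3*18, …, 9*2, 10*1) = 54
g[12] = max(1*54, 2*36, 3*27, …, 10*2, 11*1) = 81
g[13] = max(1*81, 2*54, 3*36, …, 11*2, 12*1) = 108
g[14] = max(1*108, 2*81, 3*54, …, 12*2, 13*1) = 162
g[15] = max(1*162, 2*108, 3*81, …, 13*2, 14*1) = 243
One optimal split: 3 + 3 + 3 + 3 + 3; product 3*3*3*3*3 = 243.

243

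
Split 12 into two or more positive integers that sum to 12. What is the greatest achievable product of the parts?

81

Let P[k] be the best product for length k (with at least one cut). For each first piece i, the rest contributes max(k−i, P[k−i]).
P[2] = 1*max(1,0) = 1*1 = 1
P[3] = max(1*2, 2*1) = 2
P[4] = max(1*3, 2*2, 3*1) = 4
P[5] = max(1*4, 2*3, 3*2, 4*1) = 6
P[6] = max(1*6, 2*4, 3*3, 4*2, 5*1) = 9
P[7] = max(1*9, 2*6, 3*4, 4*3, 5*2, 6*1) = 12
P[8] = max(1*12, 2*9, 3*6, …, 6*2, 7*1) = 18
P[9] = max(1*18, 2*12, 3*9, …, 7*2, 8*1) = 27
P[10] = max(1*27, 2*18, 3*12, …, 8*2, 9*1) = 36
P[11] = max(1*36, 2*27, 3*18, …, 9*2, 10*1) = 54
P[12] = max(1*54, 2*36, 3*27, …, 10*2, 11*1) = 81
One optimal split: 3 + 3 + 3 + 3; product 3*3*3*3 = 81.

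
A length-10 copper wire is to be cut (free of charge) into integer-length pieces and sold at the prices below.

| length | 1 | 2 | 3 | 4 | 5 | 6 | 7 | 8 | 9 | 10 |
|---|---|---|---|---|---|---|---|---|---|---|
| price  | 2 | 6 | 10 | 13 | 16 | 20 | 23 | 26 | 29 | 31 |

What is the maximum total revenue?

33

Build R[k] bottom-up: R[k] = max over allowed piece i of (p[i] + R[k−i]).
R[1] = 2
R[2] = 6
R[3] = 10
R[4] = 13
R[5] = 16  (first piece 2, then R[3]=10)
R[6] = 20  (first piece 3, then R[3]=10)
R[7] = 23  (first piece 3, then R[4]=13)
R[8] = 26  (first piece 2, then R[6]=20)
R[9] = 30  (first piece 3, then R[6]=20)
R[10] = 33  (first piece 3, then R[7]=23)
One optimal cutting: 4 + 3 + 3 → €13 + €10 + €10 = €33.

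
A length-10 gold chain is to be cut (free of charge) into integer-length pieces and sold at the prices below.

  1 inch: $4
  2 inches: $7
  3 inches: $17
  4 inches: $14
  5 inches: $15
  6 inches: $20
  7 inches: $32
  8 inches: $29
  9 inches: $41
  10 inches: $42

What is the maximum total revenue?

Let v[k] be the best obtainable value from length k. For each k, try every first piece i and keep the best of price[i] + v[k−i].
v[1] = 4
v[2] = max(4+4, 7+0) = 8
v[3] = max(4+8, 7+4, 17+0) = 17
v[4] = max(4+17, 7+8, 17+4, 14+0) = 21
v[5] = max(4+21, 7+17, 17+8, 14+4, 15+0) = 25
v[6] = max(4+25, 7+21, 17+17, 14+8, 15+4, 20+0) = 34
v[7] = max(4+34, 7+25, 17+21, …, 20+4, 32+0) = 38
v[8] = max(4+38, 7+34, 17+25, …, 32+4, 29+0) = 42
v[9] = max(4+42, 7+38, 17+34, …, 29+4, 41+0) = 51
v[10] = max(4+51, 7+42, 17+38, …, 41+4, 42+0) = 55
One optimal cutting: 3 + 3 + 3 + 1 → $17 + $17 + $17 + $4 = $55.

55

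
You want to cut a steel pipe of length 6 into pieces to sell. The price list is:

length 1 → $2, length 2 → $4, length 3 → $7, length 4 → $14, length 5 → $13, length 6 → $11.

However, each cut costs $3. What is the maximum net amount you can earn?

Let v[k] be the best obtainable value from length k. For each k, try every first piece i and keep the best of price[i] + v[k−i] minus the 3 cut fee when i<k.
v[1] = 2
v[2] = max(2+2-3, 4+0) = 4
v[3] = max(2+4-3, 4+2-3, 7+0) = 7
v[4] = max(2+7-3, 4+4-3, 7+2-3, 14+0) = 14
v[5] = max(2+14-3, 4+7-3, 7+4-3, 14+2-3, 13+0) = 13
v[6] = max(2+13-3, 4+14-3, 7+7-3, 14+4-3, 13+2-3, 11+0) = 15
One optimal plan: pieces 4 + 2 (1 cut) → $18 − $3 = $15.

15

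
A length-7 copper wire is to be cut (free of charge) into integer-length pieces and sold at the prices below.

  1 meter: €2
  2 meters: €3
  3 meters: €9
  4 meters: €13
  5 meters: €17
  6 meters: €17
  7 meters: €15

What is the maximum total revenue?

22

Consider every possible first cut. r[k] is the best of p[i]+r[k−i] over all sellable i≤k.
r[1] = 2
r[2] = max(2+2, 3+0) = 4
r[3] = max(2+4, 3+2, 9+0) = 9
r[4] = max(2+9, 3+4, 9+2, 13+0) = 13
r[5] = max(2+13, 3+9, 9+4, 13+2, 17+0) = 17
r[6] = max(2+17, 3+13, 9+9, 13+4, 17+2, 17+0) = 19
r[7] = max(2+19, 3+17, 9+13, …, 17+2, 15+0) = 22
One optimal cutting: 4 + 3 → €13 + €9 = €22.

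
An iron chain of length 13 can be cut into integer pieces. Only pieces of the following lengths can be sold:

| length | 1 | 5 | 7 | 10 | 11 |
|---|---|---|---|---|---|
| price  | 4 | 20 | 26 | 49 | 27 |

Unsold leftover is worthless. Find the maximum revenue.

61

Let best[k] be the best obtainable value from length k. For each k, try every first piece i and keep the best of price[i] + best[k−i].
best[1] = 4
best[2] = 8  (first piece 1, then best[1]=4)
best[3] = 12  (first piece 1, then best[2]=8)
best[4] = 16  (first piece 1, then best[3]=12)
best[5] = max(4+16, 20+0) = 20
best[6] = max(4+20, 20+4) = 24
best[7] = max(4+24, 20+8, 26+0) = 28
best[8] = max(4+28, 20+12, 26+4) = 32
best[9] = max(4+32, 20+16, 26+8) = 36
best[10] = max(4+36, 20+20, 26+12, 49+0) = 49
best[11] = max(4+49, 20+24, 26+16, 49+4, 27+0) = 53
best[12] = max(4+53, 20+28, 26+20, 49+8, 27+4) = 57
best[13] = max(4+57, 20+32, 26+24, 49+12, 27+8) = 61
One optimal cutting: 10 + 1 + 1 + 1 → $61.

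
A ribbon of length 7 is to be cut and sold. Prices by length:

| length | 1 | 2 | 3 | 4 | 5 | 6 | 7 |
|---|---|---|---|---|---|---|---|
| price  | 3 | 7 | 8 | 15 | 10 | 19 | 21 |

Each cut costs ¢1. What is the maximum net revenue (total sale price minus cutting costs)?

23

Consider every possible first cut. net[k] is the best of p[i]+net[k−i] over all sellable i≤k, charging 1 whenever i<k.
net[1] = 3
net[2] = 7
net[3] = 9  (first piece 1, then net[2]=7)
net[4] = 15
net[5] = 17  (first piece 1, then net[4]=15)
net[6] = 21  (first piece 2, then net[4]=15)
net[7] = 23  (first piece 1, then net[6]=21)
One optimal plan: pieces 4 + 2 + 1 (2 cuts) → ¢25 − ¢2 = ¢23.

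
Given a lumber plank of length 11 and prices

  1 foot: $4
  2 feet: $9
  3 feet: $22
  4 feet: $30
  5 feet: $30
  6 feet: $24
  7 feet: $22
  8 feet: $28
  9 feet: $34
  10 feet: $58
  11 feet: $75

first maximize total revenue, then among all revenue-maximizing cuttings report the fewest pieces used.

Let r[k] be the best obtainable value from length k. For each k, try every first piece i and keep the best of price[i] + r[k−i].
r[1] = 4
r[2] = max(4+4, 9+0) = 9
r[3] = max(4+9, 9+4, 22+0) = 22
r[4] = max(4+22, 9+9, 22+4, 30+0) = 30
r[5] = max(4+30, 9+22, 22+9, 30+4, 30+0) = 34
r[6] = max(4+34, 9+30, 22+22, 30+9, 30+4, 24+0) = 44
r[7] = max(4+44, 9+34, 22+30, …, 24+4, 22+0) = 52
r[8] = max(4+52, 9+44, 22+34, …, 22+4, 28+0) = 60
r[9] = max(4+60, 9+52, 22+44, …, 28+4, 34+0) = 66
r[10] = max(4+66, 9+60, 22+52, …, 34+4, 58+0) = 74
r[11] = max(4+74, 9+66, 22+60, …, 58+4, 75+0) = 82
Maximum revenue is $82.
Now minimize piece count subject to staying optimal: for each k, pieces[k] = 1 + min over i with p[i]+r[k−i]=r[k] of pieces[k−i].
pieces[8] = 2
pieces[9] = 3
pieces[10] = 3
pieces[11] = 3

3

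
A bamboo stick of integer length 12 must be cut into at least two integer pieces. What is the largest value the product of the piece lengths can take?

Let f[k] be the best product for length k (with at least one cut). For each first piece i, the rest contributes max(k−i, f[k−i]).
f[2] = 1·max(1,0) = 1·1 = 1
f[3] = 1·max(2,1) = 1·2 = 2
f[4] = 2·max(2,1) = 2·2 = 4
f[5] = 2·max(3,2) = 2·3 = 6
f[6] = 3·max(3,2) = 3·3 = 9
f[7] = 2·max(5,6) = 2·6 = 12
f[8] = 2·max(6,9) = 2·9 = 18
f[9] = 3·max(6,9) = 3·9 = 27
f[10] = 2·max(8,18) = 2·18 = 36
f[11] = 2·max(9,27) = 2·27 = 54
f[12] = 3·max(9,27) = 3·27 = 81
One optimal split: 3 + 3 + 3 + 3; product 3·3·3·3 = 81.

81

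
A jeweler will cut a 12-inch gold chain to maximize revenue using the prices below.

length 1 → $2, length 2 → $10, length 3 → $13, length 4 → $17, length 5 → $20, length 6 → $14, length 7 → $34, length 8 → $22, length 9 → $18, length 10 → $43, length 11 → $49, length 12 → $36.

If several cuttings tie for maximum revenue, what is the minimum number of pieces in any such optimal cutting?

Consider every possible first cut. r[k] is the best of p[i]+r[k−i] over all sellable i≤k.
r[1] = 2
r[2] = max(2+2, 10+0) = 10
r[3] = max(2+10, 10+2, 13+0) = 13
r[4] = max(2+13, 10+10, 13+2, 17+0) = 20
r[5] = max(2+20, 10+13, 13+10, 17+2, 20+0) = 23
r[6] = max(2+23, 10+20, 13+13, 17+10, 20+2, 14+0) = 30
r[7] = max(2+30, 10+23, 13+20, …, 14+2, 34+0) = 34
r[8] = max(2+34, 10+30, 13+23, …, 34+2, 22+0) = 40
r[9] = max(2+40, 10+34, 13+30, …, 22+2, 18+0) = 44
r[10] = max(2+44, 10+40, 13+34, …, 18+2, 43+0) = 50
r[11] = max(2+50, 10+44, 13+40, …, 43+2, 49+0) = 54
r[12] = max(2+54, 10+50, 13+44, …, 49+2, 36+0) = 60
Maximum revenue is $60.
Now minimize piece count subject to staying optimal: for each k, pieces[k] = 1 + min over i with p[i]+r[k−i]=r[k] of pieces[k−i].
pieces[9] = 2
pieces[10] = 5
pieces[11] = 3
pieces[12] = 6

6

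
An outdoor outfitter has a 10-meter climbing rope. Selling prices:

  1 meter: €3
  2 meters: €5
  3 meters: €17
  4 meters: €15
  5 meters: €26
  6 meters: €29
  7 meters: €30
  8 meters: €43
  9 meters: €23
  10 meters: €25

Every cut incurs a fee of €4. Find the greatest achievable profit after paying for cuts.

Let r[k] be the best obtainable value from length k. For each k, try every first piece i and keep the best of price[i] + r[k−i] minus the 4 cut fee when i<k.
r[1] = 3
r[2] = max(3+3-4, 5+0) = 5
r[3] = max(3+5-4, 5+3-4, 17+0) = 17
r[4] = max(3+17-4, 5+5-4, 17+3-4, 15+0) = 16
r[5] = max(3+16-4, 5+17-4, 17+5-4, 15+3-4, 26+0) = 26
r[6] = max(3+26-4, 5+16-4, 17+17-4, 15+5-4, 26+3-4, 29+0) = 30
r[7] = max(3+30-4, 5+26-4, 17+16-4, …, 29+3-4, 30+0) = 30
r[8] = max(3+30-4, 5+30-4, 17+26-4, …, 30+3-4, 43+0) = 43
r[9] = max(3+43-4, 5+30-4, 17+30-4, …, 43+3-4, 23+0) = 43
r[10] = max(3+43-4, 5+43-4, 17+30-4, …, 23+3-4, 25+0) = 48
One optimal plan: pieces 5 + 5 (1 cut) → €52 − €4 = €48.

48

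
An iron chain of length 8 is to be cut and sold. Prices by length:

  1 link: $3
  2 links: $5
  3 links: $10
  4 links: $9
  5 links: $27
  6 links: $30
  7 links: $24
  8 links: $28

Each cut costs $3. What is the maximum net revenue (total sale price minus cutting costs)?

34

Let net[k] be the best obtainable value from length k. For each k, try every first piece i and keep the best of price[i] + net[k−i] minus the 3 cut fee when i<k.
net[1] = 3
net[2] = max(3+3-3, 5+0) = 5
net[3] = max(3+5-3, 5+3-3, 10+0) = 10
net[4] = max(3+10-3, 5+5-3, 10+3-3, 9+0) = 10
net[5] = max(3+10-3, 5+10-3, 10+5-3, 9+3-3, 27+0) = 27
net[6] = max(3+27-3, 5+10-3, 10+10-3, 9+5-3, 27+3-3, 30+0) = 30
net[7] = max(3+30-3, 5+27-3, 10+10-3, …, 30+3-3, 24+0) = 30
net[8] = max(3+30-3, 5+30-3, 10+27-3, …, 24+3-3, 28+0) = 34
One optimal plan: pieces 5 + 3 (1 cut) → $37 − $3 = $34.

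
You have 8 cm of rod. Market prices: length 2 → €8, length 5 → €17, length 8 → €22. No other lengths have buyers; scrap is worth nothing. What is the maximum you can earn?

32

Build r[k] bottom-up: r[k] = max over allowed piece i of (p[i] + r[k−i]).
r[1] = 0
r[2] = 8
r[3] = 8
r[4] = 16  (first piece 2, then r[2]=8)
r[5] = 17
r[6] = 24  (first piece 2, then r[4]=16)
r[7] = 25  (first piece 2, then r[5]=17)
r[8] = 32  (first piece 2, then r[6]=24)
One optimal cutting: 2 + 2 + 2 + 2 → €32.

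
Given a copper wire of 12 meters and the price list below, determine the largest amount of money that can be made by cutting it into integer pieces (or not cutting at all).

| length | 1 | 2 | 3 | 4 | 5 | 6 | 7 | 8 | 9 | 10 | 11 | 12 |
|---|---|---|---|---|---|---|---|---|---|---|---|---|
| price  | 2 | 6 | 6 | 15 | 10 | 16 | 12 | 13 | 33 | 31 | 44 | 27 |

46

Consider every possible first cut. best[k] is the best of p[i]+best[k−i] over all sellable i≤k.
best[1] = 2
best[2] = 6
best[3] = 8  (first piece 1, then best[2]=6)
best[4] = 15
best[5] = 17  (first piece 1, then best[4]=15)
best[6] = 21  (first piece 2, then best[4]=15)
best[7] = 23  (first piece 1, then best[6]=21)
best[8] = 30  (first piece 4, then best[4]=15)
best[9] = 33
best[10] = 36  (first piece 2, then best[8]=30)
best[11] = 44
best[12] = 46  (first piece 1, then best[11]=44)
One optimal cutting: 11 + 1 → €44 + €2 = €46.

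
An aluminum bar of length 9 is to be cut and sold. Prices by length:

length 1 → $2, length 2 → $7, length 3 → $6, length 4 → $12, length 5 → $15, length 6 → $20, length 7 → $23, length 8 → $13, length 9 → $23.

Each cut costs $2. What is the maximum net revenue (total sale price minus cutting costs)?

Build net[k] bottom-up: net[k] = max over allowed piece i of (p[i] + net[k−i]) − 2 per cut.
net[1] = 2
net[2] = max(2+2-2, 7+0) = 7
net[3] = max(2+7-2, 7+2-2, 6+0) = 7
net[4] = max(2+7-2, 7+7-2, 6+2-2, 12+0) = 12
net[5] = max(2+12-2, 7+7-2, 6+7-2, 12+2-2, 15+0) = 15
net[6] = max(2+15-2, 7+12-2, 6+7-2, 12+7-2, 15+2-2, 20+0) = 20
net[7] = max(2+20-2, 7+15-2, 6+12-2, …, 20+2-2, 23+0) = 23
net[8] = max(2+23-2, 7+20-2, 6+15-2, …, 23+2-2, 13+0) = 25
net[9] = max(2+25-2, 7+23-2, 6+20-2, …, 13+2-2, 23+0) = 28
One optimal plan: pieces 7 + 2 (1 cut) → $30 − $2 = $28.

28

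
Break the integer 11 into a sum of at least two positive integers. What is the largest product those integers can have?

Let g[k] be the best product for length k (with at least one cut). For each first piece i, the rest contributes max(k−i, g[k−i]).
g[2] = 1*max(1,0) = 1*1 = 1
g[3] = 1*max(2,1) = 1*2 = 2
g[4] = 2*max(2,1) = 2*2 = 4
g[5] = 2*max(3,2) = 2*3 = 6
g[6] = 3*max(3,2) = 3*3 = 9
g[7] = 2*max(5,6) = 2*6 = 12
g[8] = 2*max(6,9) = 2*9 = 18
g[9] = 3*max(6,9) = 3*9 = 27
g[10] = 2*max(8,18) = 2*18 = 36
g[11] = 2*max(9,27) = 2*27 = 54
One optimal split: 3 + 3 + 3 + 2; product 3*3*3*2 = 54.

54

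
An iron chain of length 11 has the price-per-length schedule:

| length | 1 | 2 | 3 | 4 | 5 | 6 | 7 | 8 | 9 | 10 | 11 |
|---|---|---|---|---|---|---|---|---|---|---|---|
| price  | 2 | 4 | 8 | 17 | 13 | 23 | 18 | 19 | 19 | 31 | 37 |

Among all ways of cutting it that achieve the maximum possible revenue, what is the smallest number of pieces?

3

Consider every possible first cut. r[k] is the best of p[i]+r[k−i] over all sellable i≤k.
r[1] = 2
r[2] = 4  (first piece 1, then r[1]=2)
r[3] = 8
r[4] = 17
r[5] = 19  (first piece 1, then r[4]=17)
r[6] = 23
r[7] = 25  (first piece 1, then r[6]=23)
r[8] = 34  (first piece 4, then r[4]=17)
r[9] = 36  (first piece 1, then r[8]=34)
r[10] = 40  (first piece 4, then r[6]=23)
r[11] = 42  (first piece 1, then r[10]=40)
Maximum revenue is $42.
Now minimize piece count subject to staying optimal: for each k, pieces[k] = 1 + min over i with p[i]+r[k−i]=r[k] of pieces[k−i].
pieces[8] = 2
pieces[9] = 3
pieces[10] = 2
pieces[11] = 3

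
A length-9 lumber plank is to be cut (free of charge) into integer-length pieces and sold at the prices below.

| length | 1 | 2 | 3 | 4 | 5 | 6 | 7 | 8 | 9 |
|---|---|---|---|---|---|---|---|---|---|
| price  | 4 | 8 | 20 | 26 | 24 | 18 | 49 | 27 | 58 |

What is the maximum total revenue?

Let v[k] be the best obtainable value from length k. For each k, try every first piece i and keep the best of price[i] + v[k−i].
v[1] = 4
v[2] = 8  (first piece 1, then v[1]=4)
v[3] = 20
v[4] = 26
v[5] = 30  (first piece 1, then v[4]=26)
v[6] = 40  (first piece 3, then v[3]=20)
v[7] = 49
v[8] = 53  (first piece 1, then v[7]=49)
v[9] = 60  (first piece 3, then v[6]=40)
One optimal cutting: 3 + 3 + 3 → $20 + $20 + $20 = $60.

60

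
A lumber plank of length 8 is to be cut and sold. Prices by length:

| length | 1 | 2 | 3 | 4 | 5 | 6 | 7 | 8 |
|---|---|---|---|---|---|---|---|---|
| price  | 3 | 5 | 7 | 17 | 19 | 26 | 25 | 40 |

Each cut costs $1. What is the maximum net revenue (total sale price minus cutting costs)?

Consider every possible first cut. v[k] is the best of p[i]+v[k−i] over all sellable i≤k, charging 1 whenever i<k.
v[1] = 3
v[2] = max(3+3-1, 5+0) = 5
v[3] = max(3+5-1, 5+3-1, 7+0) = 7
v[4] = max(3+7-1, 5+5-1, 7+3-1, 17+0) = 17
v[5] = max(3+17-1, 5+7-1, 7+5-1, 17+3-1, 19+0) = 19
v[6] = max(3+19-1, 5+17-1, 7+7-1, 17+5-1, 19+3-1, 26+0) = 26
v[7] = max(3+26-1, 5+19-1, 7+17-1, …, 26+3-1, 25+0) = 28
v[8] = max(3+28-1, 5+26-1, 7+19-1, …, 25+3-1, 40+0) = 40
Best is to make no cuts and sell whole for $40.

40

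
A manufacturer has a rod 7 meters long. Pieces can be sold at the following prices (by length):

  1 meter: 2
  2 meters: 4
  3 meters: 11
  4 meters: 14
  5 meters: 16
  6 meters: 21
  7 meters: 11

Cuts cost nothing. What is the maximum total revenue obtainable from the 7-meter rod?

Build r[k] bottom-up: r[k] = max over allowed piece i of (p[i] + r[k−i]).
r[1] = 2
r[2] = max(2+2, 4+0) = 4
r[3] = max(2+4, 4+2, 11+0) = 11
r[4] = max(2+11, 4+4, 11+2, 14+0) = 14
r[5] = max(2+14, 4+11, 11+4, 14+2, 16+0) = 16
r[6] = max(2+16, 4+14, 11+11, 14+4, 16+2, 21+0) = 22
r[7] = max(2+22, 4+16, 11+14, …, 21+2, 11+0) = 25
One optimal cutting: 4 + 3 → 14 + 11 = 25.

25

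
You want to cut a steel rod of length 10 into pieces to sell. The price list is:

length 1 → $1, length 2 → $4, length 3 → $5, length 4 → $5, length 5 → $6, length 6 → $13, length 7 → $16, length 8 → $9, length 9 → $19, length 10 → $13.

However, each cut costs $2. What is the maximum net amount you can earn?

Consider every possible first cut. net[k] is the best of p[i]+net[k−i] over all sellable i≤k, charging 2 whenever i<k.
net[1] = 1
net[2] = 4
net[3] = 5
net[4] = 6  (first piece 2, then net[2]=4)
net[5] = 7  (first piece 2, then net[3]=5)
net[6] = 13
net[7] = 16
net[8] = 15  (first piece 1, then net[7]=16)
net[9] = 19
net[10] = 19  (first piece 3, then net[7]=16)
One optimal plan: pieces 7 + 3 (1 cut) → $21 − $2 = $19.

19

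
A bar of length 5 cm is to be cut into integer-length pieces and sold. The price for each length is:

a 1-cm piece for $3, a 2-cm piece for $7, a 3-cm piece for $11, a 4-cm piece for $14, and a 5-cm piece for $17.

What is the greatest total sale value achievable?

Consider every possible first cut. v[k] is the best of p[i]+v[k−i] over all sellable i≤k.
v[1] = 3
v[2] = max(3+3, 7+0) = 7
v[3] = max(3+7, 7+3, 11+0) = 11
v[4] = max(3+11, 7+7, 11+3, 14+0) = 14
v[5] = max(3+14, 7+11, 11+7, 14+3, 17+0) = 18
One optimal cutting: 3 + 2 → $11 + $7 = $18.

18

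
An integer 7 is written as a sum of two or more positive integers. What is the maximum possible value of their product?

12

Let prod[k] be the best product for length k (with at least one cut). For each first piece i, the rest contributes max(k−i, prod[k−i]).
prod[2] = 1*max(1,0) = 1*1 = 1
prod[3] = 1*max(2,1) = 1*2 = 2
prod[4] = 2*max(2,1) = 2*2 = 4
prod[5] = 2*max(3,2) = 2*3 = 6
prod[6] = 3*max(3,2) = 3*3 = 9
prod[7] = 2*max(5,6) = 2*6 = 12
One optimal split: 3 + 2 + 2; product 3*2*2 = 12.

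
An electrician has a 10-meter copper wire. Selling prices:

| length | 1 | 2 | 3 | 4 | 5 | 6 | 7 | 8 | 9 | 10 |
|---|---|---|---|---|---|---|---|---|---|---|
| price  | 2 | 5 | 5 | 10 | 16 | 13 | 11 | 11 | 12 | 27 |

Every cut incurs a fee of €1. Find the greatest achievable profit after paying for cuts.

Let r[k] be the best obtainable value from length k. For each k, try every first piece i and keep the best of price[i] + r[k−i] minus the 1 cut fee when i<k.
r[1] = 2
r[2] = max(2+2-1, 5+0) = 5
r[3] = max(2+5-1, 5+2-1, 5+0) = 6
r[4] = max(2+6-1, 5+5-1, 5+2-1, 10+0) = 10
r[5] = max(2+10-1, 5+6-1, 5+5-1, 10+2-1, 16+0) = 16
r[6] = max(2+16-1, 5+10-1, 5+6-1, 10+5-1, 16+2-1, 13+0) = 17
r[7] = max(2+17-1, 5+16-1, 5+10-1, …, 13+2-1, 11+0) = 20
r[8] = max(2+20-1, 5+17-1, 5+16-1, …, 11+2-1, 11+0) = 21
r[9] = max(2+21-1, 5+20-1, 5+17-1, …, 11+2-1, 12+0) = 25
r[10] = max(2+25-1, 5+21-1, 5+20-1, …, 12+2-1, 27+0) = 31
One optimal plan: pieces 5 + 5 (1 cut) → €32 − €1 = €31.

31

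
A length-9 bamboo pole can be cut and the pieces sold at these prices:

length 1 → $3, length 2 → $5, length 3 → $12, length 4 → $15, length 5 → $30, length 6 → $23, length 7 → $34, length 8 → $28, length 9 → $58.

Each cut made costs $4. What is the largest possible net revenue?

58

Consider every possible first cut. net[k] is the best of p[i]+net[k−i] over all sellable i≤k, charging 4 whenever i<k.
net[1] = 3
net[2] = max(3+3-4, 5+0) = 5
net[3] = max(3+5-4, 5+3-4, 12+0) = 12
net[4] = max(3+12-4, 5+5-4, 12+3-4, 15+0) = 15
net[5] = max(3+15-4, 5+12-4, 12+5-4, 15+3-4, 30+0) = 30
net[6] = max(3+30-4, 5+15-4, 12+12-4, 15+5-4, 30+3-4, 23+0) = 29
net[7] = max(3+29-4, 5+30-4, 12+15-4, …, 23+3-4, 34+0) = 34
net[8] = max(3+34-4, 5+29-4, 12+30-4, …, 34+3-4, 28+0) = 38
net[9] = max(3+38-4, 5+34-4, 12+29-4, …, 28+3-4, 58+0) = 58
Best is to make no cuts and sell whole for $58.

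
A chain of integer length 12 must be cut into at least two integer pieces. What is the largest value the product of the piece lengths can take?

81

Fill prod[k] for k=2..12: at each k try every first piece i and multiply by the better of (k−i) uncut or prod[k−i].
prod[2] = 1×max(1,0) = 1×1 = 1
prod[3] = 1×max(2,1) = 1×2 = 2
prod[4] = 2×max(2,1) = 2×2 = 4
prod[5] = 2×max(3,2) = 2×3 = 6
prod[6] = 3×max(3,2) = 3×3 = 9
prod[7] = 2×max(5,6) = 2×6 = 12
prod[8] = 2×max(6,9) = 2×9 = 18
prod[9] = 3×max(6,9) = 3×9 = 27
prod[10] = 2×max(8,18) = 2×18 = 36
prod[11] = 2×max(9,27) = 2×27 = 54
prod[12] = 3×max(9,27) = 3×27 = 81
One optimal split: 3 + 3 + 3 + 3; product 3×3×3×3 = 81.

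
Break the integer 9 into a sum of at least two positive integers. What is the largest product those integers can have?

27

Fill prod[k] for k=2..9: at each k try every first piece i and multiply by the better of (k−i) uncut or prod[k−i].
prod[2] = 1·max(1,0) = 1·1 = 1
prod[3] = max(1·2, 2·1) = 2
prod[4] = max(1·3, 2·2, 3·1) = 4
prod[5] = max(1·4, 2·3, 3·2, 4·1) = 6
prod[6] = max(1·6, 2·4, 3·3, 4·2, 5·1) = 9
prod[7] = max(1·9, 2·6, 3·4, 4·3, 5·2, 6·1) = 12
prod[8] = max(1·12, 2·9, 3·6, …, 6·2, 7·1) = 18
prod[9] = max(1·18, 2·12, 3·9, …, 7·2, 8·1) = 27
One optimal split: 3 + 3 + 3; product 3·3·3 = 27.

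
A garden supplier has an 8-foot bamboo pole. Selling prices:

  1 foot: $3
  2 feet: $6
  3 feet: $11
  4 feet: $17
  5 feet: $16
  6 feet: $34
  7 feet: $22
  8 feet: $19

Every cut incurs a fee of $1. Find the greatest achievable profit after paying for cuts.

Build v[k] bottom-up: v[k] = max over allowed piece i of (p[i] + v[k−i]) − 1 per cut.
v[1] = 3
v[2] = 6
v[3] = 11
v[4] = 17
v[5] = 19  (first piece 1, then v[4]=17)
v[6] = 34
v[7] = 36  (first piece 1, then v[6]=34)
v[8] = 39  (first piece 2, then v[6]=34)
One optimal plan: pieces 6 + 2 (1 cut) → $40 − $1 = $39.

39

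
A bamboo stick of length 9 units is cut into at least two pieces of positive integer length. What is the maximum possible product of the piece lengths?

Let g[k] be the best product for length k (with at least one cut). For each first piece i, the rest contributes max(k−i, g[k−i]).
Small cases: g[2]=1, g[3]=2, g[4]=4.
g[5] = max(1×4, 2×3, 3×2, 4×1) = 6
g[6] = max(1×6, 2×4, 3×3, 4×2, 5×1) = 9
g[7] = max(1×9, 2×6, 3×4, 4×3, 5×2, 6×1) = 12
g[8] = max(1×12, 2×9, 3×6, …, 6×2, 7×1) = 18
g[9] = max(1×18, 2×12, 3×9, …, 7×2, 8×1) = 27
One optimal split: 3 + 3 + 3; product 3×3×3 = 27.

27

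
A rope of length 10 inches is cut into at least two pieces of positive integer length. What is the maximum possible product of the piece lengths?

Fill prod[k] for k=2..10: at each k try every first piece i and multiply by the better of (k−i) uncut or prod[k−i].
Small cases: prod[2]=1, prod[3]=2, prod[4]=4.
prod[5] = 2*max(3,2) = 2*3 = 6
prod[6] = 3*max(3,2) = 3*3 = 9
prod[7] = 2*max(5,6) = 2*6 = 12
prod[8] = 2*max(6,9) = 2*9 = 18
prod[9] = 3*max(6,9) = 3*9 = 27
prod[10] = 2*max(8,18) = 2*18 = 36
One optimal split: 3 + 3 + 2 + 2; product 3*3*2*2 = 36.

36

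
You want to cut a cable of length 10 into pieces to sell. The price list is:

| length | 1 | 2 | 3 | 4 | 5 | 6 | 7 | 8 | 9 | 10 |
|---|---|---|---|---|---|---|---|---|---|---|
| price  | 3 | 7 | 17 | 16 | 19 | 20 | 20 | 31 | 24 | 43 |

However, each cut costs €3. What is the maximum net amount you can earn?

45

Build r[k] bottom-up: r[k] = max over allowed piece i of (p[i] + r[k−i]) − 3 per cut.
r[1] = 3
r[2] = max(3+3-3, 7+0) = 7
r[3] = max(3+7-3, 7+3-3, 17+0) = 17
r[4] = max(3+17-3, 7+7-3, 17+3-3, 16+0) = 17
r[5] = max(3+17-3, 7+17-3, 17+7-3, 16+3-3, 19+0) = 21
r[6] = max(3+21-3, 7+17-3, 17+17-3, 16+7-3, 19+3-3, 20+0) = 31
r[7] = max(3+31-3, 7+21-3, 17+17-3, …, 20+3-3, 20+0) = 31
r[8] = max(3+31-3, 7+31-3, 17+21-3, …, 20+3-3, 31+0) = 35
r[9] = max(3+35-3, 7+31-3, 17+31-3, …, 31+3-3, 24+0) = 45
r[10] = max(3+45-3, 7+35-3, 17+31-3, …, 24+3-3, 43+0) = 45
One optimal plan: pieces 3 + 3 + 3 + 1 (3 cuts) → €54 − €9 = €45.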